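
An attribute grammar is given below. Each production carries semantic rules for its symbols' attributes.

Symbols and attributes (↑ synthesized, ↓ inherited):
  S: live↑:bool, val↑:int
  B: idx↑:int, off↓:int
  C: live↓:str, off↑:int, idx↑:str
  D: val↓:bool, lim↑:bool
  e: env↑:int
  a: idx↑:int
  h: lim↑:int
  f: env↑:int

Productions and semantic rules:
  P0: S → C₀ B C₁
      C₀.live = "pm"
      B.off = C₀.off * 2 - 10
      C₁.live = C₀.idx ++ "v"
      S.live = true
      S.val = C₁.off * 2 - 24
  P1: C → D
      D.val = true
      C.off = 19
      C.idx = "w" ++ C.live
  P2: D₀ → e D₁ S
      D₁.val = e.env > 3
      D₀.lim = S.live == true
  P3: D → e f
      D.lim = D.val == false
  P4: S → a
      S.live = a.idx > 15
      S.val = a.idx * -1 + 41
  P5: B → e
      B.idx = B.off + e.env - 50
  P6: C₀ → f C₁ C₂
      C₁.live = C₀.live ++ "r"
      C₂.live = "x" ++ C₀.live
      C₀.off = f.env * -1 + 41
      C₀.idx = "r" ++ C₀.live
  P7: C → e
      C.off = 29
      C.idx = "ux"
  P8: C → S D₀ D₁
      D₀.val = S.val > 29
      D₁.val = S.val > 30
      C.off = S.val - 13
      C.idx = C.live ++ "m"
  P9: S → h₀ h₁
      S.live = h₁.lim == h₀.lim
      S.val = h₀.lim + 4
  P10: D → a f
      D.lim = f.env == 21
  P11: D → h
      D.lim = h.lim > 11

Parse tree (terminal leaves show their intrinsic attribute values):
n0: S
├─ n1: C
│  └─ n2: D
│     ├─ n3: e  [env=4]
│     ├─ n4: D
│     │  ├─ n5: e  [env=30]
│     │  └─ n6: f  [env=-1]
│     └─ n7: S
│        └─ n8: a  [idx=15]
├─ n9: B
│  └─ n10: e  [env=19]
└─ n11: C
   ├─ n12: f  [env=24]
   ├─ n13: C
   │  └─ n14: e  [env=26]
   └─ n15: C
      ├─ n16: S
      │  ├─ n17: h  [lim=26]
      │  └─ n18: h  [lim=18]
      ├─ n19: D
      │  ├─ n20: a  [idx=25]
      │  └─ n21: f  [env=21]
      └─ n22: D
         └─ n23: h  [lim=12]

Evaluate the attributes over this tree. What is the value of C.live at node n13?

1. n1.live = "pm"  ["pm"]
2. n2.val = true  [true]
3. n3.env = 4  [terminal]
4. n4.val = true  [e.env > 3]
5. n5.env = 30  [terminal]
6. n6.env = -1  [terminal]
7. n4.lim = false  [D.val == false]
8. n8.idx = 15  [terminal]
9. n7.live = false  [a.idx > 15]
10. n7.val = 26  [a.idx * -1 + 41]
11. n2.lim = false  [S.live == true]
12. n1.off = 19  [19]
13. n1.idx = "wpm"  ["w" ++ C.live]
14. n9.off = 28  [C₀.off * 2 - 10]
15. n10.env = 19  [terminal]
16. n9.idx = -3  [B.off + e.env - 50]
17. n11.live = "wpmv"  [C₀.idx ++ "v"]
18. n12.env = 24  [terminal]
19. n13.live = "wpmvr"  [C₀.live ++ "r"]
20. n14.env = 26  [terminal]
21. n13.off = 29  [29]
22. n13.idx = "ux"  ["ux"]
23. n15.live = "xwpmv"  ["x" ++ C₀.live]
24. n17.lim = 26  [terminal]
25. n18.lim = 18  [terminal]
26. n16.live = false  [h₁.lim == h₀.lim]
27. n16.val = 30  [h₀.lim + 4]
28. n19.val = true  [S.val > 29]
29. n20.idx = 25  [terminal]
30. n21.env = 21  [terminal]
31. n19.lim = true  [f.env == 21]
32. n22.val = false  [S.val > 30]
33. n23.lim = 12  [terminal]
34. n22.lim = true  [h.lim > 11]
35. n15.off = 17  [S.val - 13]
36. n15.idx = "xwpmvm"  [C.live ++ "m"]
37. n11.off = 17  [f.env * -1 + 41]
38. n11.idx = "rwpmv"  ["r" ++ C₀.live]
39. n0.live = true  [true]
40. n0.val = 10  [C₁.off * 2 - 24]

"wpmvr"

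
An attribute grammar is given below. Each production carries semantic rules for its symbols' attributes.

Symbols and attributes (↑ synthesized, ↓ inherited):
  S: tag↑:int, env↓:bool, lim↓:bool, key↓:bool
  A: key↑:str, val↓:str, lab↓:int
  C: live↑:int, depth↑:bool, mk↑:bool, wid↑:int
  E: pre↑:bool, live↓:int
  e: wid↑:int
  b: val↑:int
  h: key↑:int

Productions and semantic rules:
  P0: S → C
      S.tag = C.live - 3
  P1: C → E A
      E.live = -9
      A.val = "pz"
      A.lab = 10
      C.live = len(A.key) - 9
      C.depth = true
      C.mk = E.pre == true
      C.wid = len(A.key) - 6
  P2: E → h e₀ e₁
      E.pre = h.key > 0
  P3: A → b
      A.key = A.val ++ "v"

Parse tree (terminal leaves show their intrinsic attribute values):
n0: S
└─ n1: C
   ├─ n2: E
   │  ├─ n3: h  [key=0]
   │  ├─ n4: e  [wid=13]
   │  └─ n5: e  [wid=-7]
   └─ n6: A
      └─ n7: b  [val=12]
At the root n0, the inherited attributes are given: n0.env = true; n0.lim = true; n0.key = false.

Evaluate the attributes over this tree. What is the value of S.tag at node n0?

1. n0.env = true  [given at root]
2. n0.lim = true  [given at root]
3. n0.key = false  [given at root]
4. n2.live = -9  [-9]
5. n3.key = 0  [terminal]
6. n4.wid = 13  [terminal]
7. n5.wid = -7  [terminal]
8. n2.pre = false  [h.key > 0]
9. n6.val = "pz"  ["pz"]
10. n6.lab = 10  [10]
11. n7.val = 12  [terminal]
12. n6.key = "pzv"  [A.val ++ "v"]
13. n1.live = -6  [len(A.key) - 9]
14. n1.depth = true  [true]
15. n1.mk = false  [E.pre == true]
16. n1.wid = -3  [len(A.key) - 6]
17. n0.tag = -9  [C.live - 3]

-9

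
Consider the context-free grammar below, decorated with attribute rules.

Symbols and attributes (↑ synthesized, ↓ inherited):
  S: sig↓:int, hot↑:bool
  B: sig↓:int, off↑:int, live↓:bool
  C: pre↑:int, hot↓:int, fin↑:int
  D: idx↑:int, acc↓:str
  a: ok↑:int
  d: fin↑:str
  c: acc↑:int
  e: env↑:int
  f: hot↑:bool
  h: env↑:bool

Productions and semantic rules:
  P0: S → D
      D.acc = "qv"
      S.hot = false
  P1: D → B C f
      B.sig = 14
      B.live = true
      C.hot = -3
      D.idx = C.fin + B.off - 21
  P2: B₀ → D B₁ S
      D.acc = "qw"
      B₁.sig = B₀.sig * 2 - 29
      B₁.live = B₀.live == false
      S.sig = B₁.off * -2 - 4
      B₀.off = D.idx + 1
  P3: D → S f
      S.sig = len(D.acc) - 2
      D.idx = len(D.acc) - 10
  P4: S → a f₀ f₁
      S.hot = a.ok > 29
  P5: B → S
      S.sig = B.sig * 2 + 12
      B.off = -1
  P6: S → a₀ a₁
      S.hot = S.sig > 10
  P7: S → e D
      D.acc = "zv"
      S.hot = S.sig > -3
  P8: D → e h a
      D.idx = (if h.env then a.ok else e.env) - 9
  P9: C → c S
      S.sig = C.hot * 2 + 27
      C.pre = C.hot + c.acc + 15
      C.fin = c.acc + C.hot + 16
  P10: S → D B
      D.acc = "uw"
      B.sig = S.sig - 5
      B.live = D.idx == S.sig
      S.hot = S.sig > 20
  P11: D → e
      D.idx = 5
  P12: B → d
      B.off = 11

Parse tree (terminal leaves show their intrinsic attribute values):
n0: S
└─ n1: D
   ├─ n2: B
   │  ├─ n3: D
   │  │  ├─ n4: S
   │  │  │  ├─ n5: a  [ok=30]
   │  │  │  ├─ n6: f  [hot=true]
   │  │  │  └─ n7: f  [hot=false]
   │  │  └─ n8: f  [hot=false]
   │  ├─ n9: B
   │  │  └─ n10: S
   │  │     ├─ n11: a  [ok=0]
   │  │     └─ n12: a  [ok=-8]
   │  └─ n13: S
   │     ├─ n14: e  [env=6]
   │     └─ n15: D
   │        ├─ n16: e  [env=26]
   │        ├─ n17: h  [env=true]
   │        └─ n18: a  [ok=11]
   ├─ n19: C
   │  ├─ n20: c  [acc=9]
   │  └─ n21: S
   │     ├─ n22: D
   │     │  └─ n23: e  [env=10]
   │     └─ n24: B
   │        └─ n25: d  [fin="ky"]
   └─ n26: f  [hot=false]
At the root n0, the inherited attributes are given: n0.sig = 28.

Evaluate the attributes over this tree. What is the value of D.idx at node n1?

-6

1. n0.sig = 28  [given at root]
2. n1.acc = "qv"  ["qv"]
3. n2.sig = 14  [14]
4. n2.live = true  [true]
5. n3.acc = "qw"  ["qw"]
6. n4.sig = 0  [len(D.acc) - 2]
7. n5.ok = 30  [terminal]
8. n6.hot = true  [terminal]
9. n7.hot = false  [terminal]
10. n4.hot = true  [a.ok > 29]
11. n8.hot = false  [terminal]
12. n3.idx = -8  [len(D.acc) - 10]
13. n9.sig = -1  [B₀.sig * 2 - 29]
14. n9.live = false  [B₀.live == false]
15. n10.sig = 10  [B.sig * 2 + 12]
16. n11.ok = 0  [terminal]
17. n12.ok = -8  [terminal]
18. n10.hot = false  [S.sig > 10]
19. n9.off = -1  [-1]
20. n13.sig = -2  [B₁.off * -2 - 4]
21. n14.env = 6  [terminal]
22. n15.acc = "zv"  ["zv"]
23. n16.env = 26  [terminal]
24. n17.env = true  [terminal]
25. n18.ok = 11  [terminal]
26. n15.idx = 2  [(if h.env then a.ok else e.env) - 9]
27. n13.hot = true  [S.sig > -3]
28. n2.off = -7  [D.idx + 1]
29. n19.hot = -3  [-3]
30. n20.acc = 9  [terminal]
31. n21.sig = 21  [C.hot * 2 + 27]
32. n22.acc = "uw"  ["uw"]
33. n23.env = 10  [terminal]
34. n22.idx = 5  [5]
35. n24.sig = 16  [S.sig - 5]
36. n24.live = false  [D.idx == S.sig]
37. n25.fin = "ky"  [terminal]
38. n24.off = 11  [11]
39. n21.hot = true  [S.sig > 20]
40. n19.pre = 21  [C.hot + c.acc + 15]
41. n19.fin = 22  [c.acc + C.hot + 16]
42. n26.hot = false  [terminal]
43. n1.idx = -6  [C.fin + B.off - 21]
44. n0.hot = false  [false]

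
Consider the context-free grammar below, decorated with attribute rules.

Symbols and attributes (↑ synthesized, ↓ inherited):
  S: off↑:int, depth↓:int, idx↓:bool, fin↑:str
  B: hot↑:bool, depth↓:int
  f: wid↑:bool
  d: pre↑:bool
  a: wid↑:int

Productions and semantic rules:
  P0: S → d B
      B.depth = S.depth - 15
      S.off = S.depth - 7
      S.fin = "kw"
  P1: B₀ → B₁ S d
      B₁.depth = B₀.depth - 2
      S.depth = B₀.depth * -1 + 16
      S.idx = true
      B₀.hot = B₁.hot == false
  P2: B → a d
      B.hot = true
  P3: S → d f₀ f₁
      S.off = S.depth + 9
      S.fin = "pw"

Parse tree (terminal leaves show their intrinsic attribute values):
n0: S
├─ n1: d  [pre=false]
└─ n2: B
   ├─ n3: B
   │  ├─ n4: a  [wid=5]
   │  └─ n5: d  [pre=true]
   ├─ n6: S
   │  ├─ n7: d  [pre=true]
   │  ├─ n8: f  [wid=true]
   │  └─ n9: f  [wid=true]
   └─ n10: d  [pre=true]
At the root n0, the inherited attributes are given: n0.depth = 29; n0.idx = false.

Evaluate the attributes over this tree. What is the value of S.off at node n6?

1. n0.depth = 29  [given at root]
2. n0.idx = false  [given at root]
3. n1.pre = false  [terminal]
4. n2.depth = 14  [S.depth - 15]
5. n3.depth = 12  [B₀.depth - 2]
6. n4.wid = 5  [terminal]
7. n5.pre = true  [terminal]
8. n3.hot = true  [true]
9. n6.depth = 2  [B₀.depth * -1 + 16]
10. n6.idx = true  [true]
11. n7.pre = true  [terminal]
12. n8.wid = true  [terminal]
13. n9.wid = true  [terminal]
14. n6.off = 11  [S.depth + 9]
15. n6.fin = "pw"  ["pw"]
16. n10.pre = true  [terminal]
17. n2.hot = false  [B₁.hot == false]
18. n0.off = 22  [S.depth - 7]
19. n0.fin = "kw"  ["kw"]

11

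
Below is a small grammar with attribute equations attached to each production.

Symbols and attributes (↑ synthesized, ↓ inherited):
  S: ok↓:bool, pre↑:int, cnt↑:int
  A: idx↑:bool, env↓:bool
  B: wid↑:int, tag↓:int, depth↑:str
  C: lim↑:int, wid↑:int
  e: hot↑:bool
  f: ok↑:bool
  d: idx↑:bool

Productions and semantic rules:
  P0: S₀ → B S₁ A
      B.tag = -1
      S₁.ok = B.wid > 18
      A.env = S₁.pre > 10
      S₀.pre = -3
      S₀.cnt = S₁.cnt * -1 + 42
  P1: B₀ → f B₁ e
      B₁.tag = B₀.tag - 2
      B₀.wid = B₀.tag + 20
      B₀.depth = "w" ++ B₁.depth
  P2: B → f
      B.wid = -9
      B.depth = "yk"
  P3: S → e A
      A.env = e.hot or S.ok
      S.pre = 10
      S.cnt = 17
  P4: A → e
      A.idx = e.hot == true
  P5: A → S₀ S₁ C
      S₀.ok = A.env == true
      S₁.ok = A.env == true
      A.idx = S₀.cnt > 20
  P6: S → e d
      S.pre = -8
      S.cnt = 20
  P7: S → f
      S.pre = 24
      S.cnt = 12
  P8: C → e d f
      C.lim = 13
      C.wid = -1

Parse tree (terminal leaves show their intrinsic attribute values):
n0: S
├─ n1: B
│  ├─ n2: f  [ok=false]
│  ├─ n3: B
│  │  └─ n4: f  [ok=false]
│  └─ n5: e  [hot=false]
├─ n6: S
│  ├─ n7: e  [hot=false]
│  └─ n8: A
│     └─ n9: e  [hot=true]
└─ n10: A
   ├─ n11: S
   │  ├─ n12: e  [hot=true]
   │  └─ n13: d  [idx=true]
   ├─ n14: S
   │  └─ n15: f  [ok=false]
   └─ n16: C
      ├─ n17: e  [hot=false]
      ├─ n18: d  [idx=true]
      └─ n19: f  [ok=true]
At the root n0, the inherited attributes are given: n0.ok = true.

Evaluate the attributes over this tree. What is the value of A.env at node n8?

1. n0.ok = true  [given at root]
2. n1.tag = -1  [-1]
3. n2.ok = false  [terminal]
4. n3.tag = -3  [B₀.tag - 2]
5. n4.ok = false  [terminal]
6. n3.wid = -9  [-9]
7. n3.depth = "yk"  ["yk"]
8. n5.hot = false  [terminal]
9. n1.wid = 19  [B₀.tag + 20]
10. n1.depth = "wyk"  ["w" ++ B₁.depth]
11. n6.ok = true  [B.wid > 18]
12. n7.hot = false  [terminal]
13. n8.env = true  [e.hot or S.ok]
14. n9.hot = true  [terminal]
15. n8.idx = true  [e.hot == true]
16. n6.pre = 10  [10]
17. n6.cnt = 17  [17]
18. n10.env = false  [S₁.pre > 10]
19. n11.ok = false  [A.env == true]
20. n12.hot = true  [terminal]
21. n13.idx = true  [terminal]
22. n11.pre = -8  [-8]
23. n11.cnt = 20  [20]
24. n14.ok = false  [A.env == true]
25. n15.ok = false  [terminal]
26. n14.pre = 24  [24]
27. n14.cnt = 12  [12]
28. n17.hot = false  [terminal]
29. n18.idx = true  [terminal]
30. n19.ok = true  [terminal]
31. n16.lim = 13  [13]
32. n16.wid = -1  [-1]
33. n10.idx = false  [S₀.cnt > 20]
34. n0.pre = -3  [-3]
35. n0.cnt = 25  [S₁.cnt * -1 + 42]

true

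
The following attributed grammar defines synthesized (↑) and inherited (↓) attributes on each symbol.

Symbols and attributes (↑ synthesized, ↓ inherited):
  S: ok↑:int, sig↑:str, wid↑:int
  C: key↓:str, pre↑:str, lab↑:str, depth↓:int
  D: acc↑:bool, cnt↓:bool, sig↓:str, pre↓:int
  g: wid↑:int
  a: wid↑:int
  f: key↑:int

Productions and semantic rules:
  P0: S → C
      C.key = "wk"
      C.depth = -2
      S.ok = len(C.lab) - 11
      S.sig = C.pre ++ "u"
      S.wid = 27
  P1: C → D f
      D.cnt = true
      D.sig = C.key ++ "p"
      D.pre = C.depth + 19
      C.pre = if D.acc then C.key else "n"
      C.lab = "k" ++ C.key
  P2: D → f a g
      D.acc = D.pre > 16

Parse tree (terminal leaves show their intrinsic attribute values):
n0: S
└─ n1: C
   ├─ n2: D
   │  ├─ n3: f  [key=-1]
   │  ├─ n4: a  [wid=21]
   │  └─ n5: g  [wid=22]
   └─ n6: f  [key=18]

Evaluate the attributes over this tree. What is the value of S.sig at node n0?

"wku"

1. n1.key = "wk"  ["wk"]
2. n1.depth = -2  [-2]
3. n2.cnt = true  [true]
4. n2.sig = "wkp"  [C.key ++ "p"]
5. n2.pre = 17  [C.depth + 19]
6. n3.key = -1  [terminal]
7. n4.wid = 21  [terminal]
8. n5.wid = 22  [terminal]
9. n2.acc = true  [D.pre > 16]
10. n6.key = 18  [terminal]
11. n1.pre = "wk"  [if D.acc then C.key else "n"]
12. n1.lab = "kwk"  ["k" ++ C.key]
13. n0.ok = -8  [len(C.lab) - 11]
14. n0.sig = "wku"  [C.pre ++ "u"]
15. n0.wid = 27  [27]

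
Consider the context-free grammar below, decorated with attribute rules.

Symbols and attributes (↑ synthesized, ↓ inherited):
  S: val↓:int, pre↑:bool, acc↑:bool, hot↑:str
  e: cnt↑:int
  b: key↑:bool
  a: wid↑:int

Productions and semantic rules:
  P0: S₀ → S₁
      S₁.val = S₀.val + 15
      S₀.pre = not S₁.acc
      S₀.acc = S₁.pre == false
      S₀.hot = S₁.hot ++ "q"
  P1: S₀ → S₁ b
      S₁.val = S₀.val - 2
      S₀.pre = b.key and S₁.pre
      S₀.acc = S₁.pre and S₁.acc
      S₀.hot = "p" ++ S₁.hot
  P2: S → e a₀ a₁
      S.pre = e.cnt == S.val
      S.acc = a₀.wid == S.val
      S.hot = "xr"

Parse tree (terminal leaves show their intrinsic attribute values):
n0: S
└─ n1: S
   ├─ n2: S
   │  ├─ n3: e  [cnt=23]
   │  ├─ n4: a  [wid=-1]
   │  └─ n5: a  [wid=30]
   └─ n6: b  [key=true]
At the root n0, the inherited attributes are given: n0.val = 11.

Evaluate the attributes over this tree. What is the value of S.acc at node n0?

true

1. n0.val = 11  [given at root]
2. n1.val = 26  [S₀.val + 15]
3. n2.val = 24  [S₀.val - 2]
4. n3.cnt = 23  [terminal]
5. n4.wid = -1  [terminal]
6. n5.wid = 30  [terminal]
7. n2.pre = false  [e.cnt == S.val]
8. n2.acc = false  [a₀.wid == S.val]
9. n2.hot = "xr"  ["xr"]
10. n6.key = true  [terminal]
11. n1.pre = false  [b.key and S₁.pre]
12. n1.acc = false  [S₁.pre and S₁.acc]
13. n1.hot = "pxr"  ["p" ++ S₁.hot]
14. n0.pre = true  [not S₁.acc]
15. n0.acc = true  [S₁.pre == false]
16. n0.hot = "pxrq"  [S₁.hot ++ "q"]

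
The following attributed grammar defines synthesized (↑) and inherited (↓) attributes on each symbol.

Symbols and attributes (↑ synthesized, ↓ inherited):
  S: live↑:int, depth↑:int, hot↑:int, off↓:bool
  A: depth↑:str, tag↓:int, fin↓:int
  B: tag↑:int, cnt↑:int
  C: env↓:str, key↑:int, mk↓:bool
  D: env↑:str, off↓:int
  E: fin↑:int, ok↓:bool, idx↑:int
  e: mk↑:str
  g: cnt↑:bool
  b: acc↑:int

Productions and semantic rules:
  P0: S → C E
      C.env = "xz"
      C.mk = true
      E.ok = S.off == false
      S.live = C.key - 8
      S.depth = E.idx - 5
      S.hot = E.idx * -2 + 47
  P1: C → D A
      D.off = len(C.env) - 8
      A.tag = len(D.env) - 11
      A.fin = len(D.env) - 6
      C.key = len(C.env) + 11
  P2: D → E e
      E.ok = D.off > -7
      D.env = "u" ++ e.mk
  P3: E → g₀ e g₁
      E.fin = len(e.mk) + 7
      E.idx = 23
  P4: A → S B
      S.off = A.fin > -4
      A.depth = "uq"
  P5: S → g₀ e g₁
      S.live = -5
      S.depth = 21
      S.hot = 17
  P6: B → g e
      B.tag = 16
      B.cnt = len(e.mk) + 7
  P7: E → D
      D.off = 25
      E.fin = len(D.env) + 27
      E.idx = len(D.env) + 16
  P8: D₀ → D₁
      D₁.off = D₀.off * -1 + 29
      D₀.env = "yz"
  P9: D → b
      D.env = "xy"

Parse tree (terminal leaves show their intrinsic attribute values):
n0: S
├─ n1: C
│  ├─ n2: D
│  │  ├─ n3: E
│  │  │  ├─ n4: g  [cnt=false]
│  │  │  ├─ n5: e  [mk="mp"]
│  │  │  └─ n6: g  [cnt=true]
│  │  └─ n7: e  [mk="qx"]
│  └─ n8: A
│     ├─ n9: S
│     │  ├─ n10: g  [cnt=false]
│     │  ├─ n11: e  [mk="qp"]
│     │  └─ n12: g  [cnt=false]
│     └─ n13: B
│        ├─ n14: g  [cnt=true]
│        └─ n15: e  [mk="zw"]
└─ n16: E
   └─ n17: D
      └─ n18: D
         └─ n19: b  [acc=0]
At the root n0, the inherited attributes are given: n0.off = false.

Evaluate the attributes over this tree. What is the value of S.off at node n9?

true

1. n0.off = false  [given at root]
2. n1.env = "xz"  ["xz"]
3. n1.mk = true  [true]
4. n2.off = -6  [len(C.env) - 8]
5. n3.ok = true  [D.off > -7]
6. n4.cnt = false  [terminal]
7. n5.mk = "mp"  [terminal]
8. n6.cnt = true  [terminal]
9. n3.fin = 9  [len(e.mk) + 7]
10. n3.idx = 23  [23]
11. n7.mk = "qx"  [terminal]
12. n2.env = "uqx"  ["u" ++ e.mk]
13. n8.tag = -8  [len(D.env) - 11]
14. n8.fin = -3  [len(D.env) - 6]
15. n9.off = true  [A.fin > -4]
16. n10.cnt = false  [terminal]
17. n11.mk = "qp"  [terminal]
18. n12.cnt = false  [terminal]
19. n9.live = -5  [-5]
20. n9.depth = 21  [21]
21. n9.hot = 17  [17]
22. n14.cnt = true  [terminal]
23. n15.mk = "zw"  [terminal]
24. n13.tag = 16  [16]
25. n13.cnt = 9  [len(e.mk) + 7]
26. n8.depth = "uq"  ["uq"]
27. n1.key = 13  [len(C.env) + 11]
28. n16.ok = true  [S.off == false]
29. n17.off = 25  [25]
30. n18.off = 4  [D₀.off * -1 + 29]
31. n19.acc = 0  [terminal]
32. n18.env = "xy"  ["xy"]
33. n17.env = "yz"  ["yz"]
34. n16.fin = 29  [len(D.env) + 27]
35. n16.idx = 18  [len(D.env) + 16]
36. n0.live = 5  [C.key - 8]
37. n0.depth = 13  [E.idx - 5]
38. n0.hot = 11  [E.idx * -2 + 47]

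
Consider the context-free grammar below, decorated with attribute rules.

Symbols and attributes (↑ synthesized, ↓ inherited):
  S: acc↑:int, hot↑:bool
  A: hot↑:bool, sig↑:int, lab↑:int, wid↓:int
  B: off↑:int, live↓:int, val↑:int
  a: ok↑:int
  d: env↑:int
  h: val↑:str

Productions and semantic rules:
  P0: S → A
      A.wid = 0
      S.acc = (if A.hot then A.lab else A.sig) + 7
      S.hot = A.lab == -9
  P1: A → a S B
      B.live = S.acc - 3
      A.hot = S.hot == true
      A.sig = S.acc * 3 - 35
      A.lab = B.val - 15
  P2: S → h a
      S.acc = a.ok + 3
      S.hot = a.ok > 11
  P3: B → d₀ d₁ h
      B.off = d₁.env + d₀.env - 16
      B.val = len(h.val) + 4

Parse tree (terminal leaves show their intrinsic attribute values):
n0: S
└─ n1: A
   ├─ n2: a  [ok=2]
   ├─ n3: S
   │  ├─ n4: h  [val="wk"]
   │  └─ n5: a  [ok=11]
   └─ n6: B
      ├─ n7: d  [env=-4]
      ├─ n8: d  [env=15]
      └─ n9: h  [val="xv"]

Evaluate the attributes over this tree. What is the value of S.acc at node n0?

1. n1.wid = 0  [0]
2. n2.ok = 2  [terminal]
3. n4.val = "wk"  [terminal]
4. n5.ok = 11  [terminal]
5. n3.acc = 14  [a.ok + 3]
6. n3.hot = false  [a.ok > 11]
7. n6.live = 11  [S.acc - 3]
8. n7.env = -4  [terminal]
9. n8.env = 15  [terminal]
10. n9.val = "xv"  [terminal]
11. n6.off = -5  [d₁.env + d₀.env - 16]
12. n6.val = 6  [len(h.val) + 4]
13. n1.hot = false  [S.hot == true]
14. n1.sig = 7  [S.acc * 3 - 35]
15. n1.lab = -9  [B.val - 15]
16. n0.acc = 14  [(if A.hot then A.lab else A.sig) + 7]
17. n0.hot = true  [A.lab == -9]

14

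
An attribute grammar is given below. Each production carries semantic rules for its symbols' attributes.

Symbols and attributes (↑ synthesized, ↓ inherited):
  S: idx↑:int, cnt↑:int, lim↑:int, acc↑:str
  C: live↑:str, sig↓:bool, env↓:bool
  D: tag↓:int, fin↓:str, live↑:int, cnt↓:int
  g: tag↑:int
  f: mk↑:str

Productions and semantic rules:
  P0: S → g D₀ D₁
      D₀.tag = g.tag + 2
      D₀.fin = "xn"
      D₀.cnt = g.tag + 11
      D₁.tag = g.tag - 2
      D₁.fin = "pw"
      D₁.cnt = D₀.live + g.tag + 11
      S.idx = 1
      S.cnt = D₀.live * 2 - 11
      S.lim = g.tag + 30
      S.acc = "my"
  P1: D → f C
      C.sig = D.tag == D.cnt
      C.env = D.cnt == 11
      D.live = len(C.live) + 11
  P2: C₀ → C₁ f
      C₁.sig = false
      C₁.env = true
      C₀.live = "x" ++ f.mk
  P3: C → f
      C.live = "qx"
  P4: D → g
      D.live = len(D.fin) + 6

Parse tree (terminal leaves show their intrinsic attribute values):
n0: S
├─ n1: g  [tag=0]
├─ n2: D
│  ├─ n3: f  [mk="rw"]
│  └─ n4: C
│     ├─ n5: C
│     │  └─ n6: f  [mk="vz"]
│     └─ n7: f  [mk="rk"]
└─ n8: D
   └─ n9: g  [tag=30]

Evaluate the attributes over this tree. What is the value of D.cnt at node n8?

1. n1.tag = 0  [terminal]
2. n2.tag = 2  [g.tag + 2]
3. n2.fin = "xn"  ["xn"]
4. n2.cnt = 11  [g.tag + 11]
5. n3.mk = "rw"  [terminal]
6. n4.sig = false  [D.tag == D.cnt]
7. n4.env = true  [D.cnt == 11]
8. n5.sig = false  [false]
9. n5.env = true  [true]
10. n6.mk = "vz"  [terminal]
11. n5.live = "qx"  ["qx"]
12. n7.mk = "rk"  [terminal]
13. n4.live = "xrk"  ["x" ++ f.mk]
14. n2.live = 14  [len(C.live) + 11]
15. n8.tag = -2  [g.tag - 2]
16. n8.fin = "pw"  ["pw"]
17. n8.cnt = 25  [D₀.live + g.tag + 11]
18. n9.tag = 30  [terminal]
19. n8.live = 8  [len(D.fin) + 6]
20. n0.idx = 1  [1]
21. n0.cnt = 17  [D₀.live * 2 - 11]
22. n0.lim = 30  [g.tag + 30]
23. n0.acc = "my"  ["my"]

25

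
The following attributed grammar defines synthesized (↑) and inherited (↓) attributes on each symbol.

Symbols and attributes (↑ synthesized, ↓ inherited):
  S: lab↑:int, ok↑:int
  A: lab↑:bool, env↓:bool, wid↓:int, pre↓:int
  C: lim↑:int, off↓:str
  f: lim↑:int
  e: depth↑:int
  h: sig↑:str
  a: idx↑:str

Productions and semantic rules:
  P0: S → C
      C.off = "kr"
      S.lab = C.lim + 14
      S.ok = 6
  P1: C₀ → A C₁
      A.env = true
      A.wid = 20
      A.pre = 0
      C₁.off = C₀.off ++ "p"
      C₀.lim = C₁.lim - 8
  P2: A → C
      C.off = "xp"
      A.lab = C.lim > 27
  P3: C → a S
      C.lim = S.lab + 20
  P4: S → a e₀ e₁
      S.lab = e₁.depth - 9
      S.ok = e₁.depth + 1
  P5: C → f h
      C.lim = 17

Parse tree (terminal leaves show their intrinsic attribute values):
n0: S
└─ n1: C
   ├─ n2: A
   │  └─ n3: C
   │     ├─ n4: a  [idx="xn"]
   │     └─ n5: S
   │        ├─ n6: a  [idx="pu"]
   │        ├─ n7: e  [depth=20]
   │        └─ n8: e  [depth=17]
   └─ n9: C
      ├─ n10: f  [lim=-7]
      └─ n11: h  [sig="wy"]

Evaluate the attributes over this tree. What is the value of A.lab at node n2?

true

1. n1.off = "kr"  ["kr"]
2. n2.env = true  [true]
3. n2.wid = 20  [20]
4. n2.pre = 0  [0]
5. n3.off = "xp"  ["xp"]
6. n4.idx = "xn"  [terminal]
7. n6.idx = "pu"  [terminal]
8. n7.depth = 20  [terminal]
9. n8.depth = 17  [terminal]
10. n5.lab = 8  [e₁.depth - 9]
11. n5.ok = 18  [e₁.depth + 1]
12. n3.lim = 28  [S.lab + 20]
13. n2.lab = true  [C.lim > 27]
14. n9.off = "krp"  [C₀.off ++ "p"]
15. n10.lim = -7  [terminal]
16. n11.sig = "wy"  [terminal]
17. n9.lim = 17  [17]
18. n1.lim = 9  [C₁.lim - 8]
19. n0.lab = 23  [C.lim + 14]
20. n0.ok = 6  [6]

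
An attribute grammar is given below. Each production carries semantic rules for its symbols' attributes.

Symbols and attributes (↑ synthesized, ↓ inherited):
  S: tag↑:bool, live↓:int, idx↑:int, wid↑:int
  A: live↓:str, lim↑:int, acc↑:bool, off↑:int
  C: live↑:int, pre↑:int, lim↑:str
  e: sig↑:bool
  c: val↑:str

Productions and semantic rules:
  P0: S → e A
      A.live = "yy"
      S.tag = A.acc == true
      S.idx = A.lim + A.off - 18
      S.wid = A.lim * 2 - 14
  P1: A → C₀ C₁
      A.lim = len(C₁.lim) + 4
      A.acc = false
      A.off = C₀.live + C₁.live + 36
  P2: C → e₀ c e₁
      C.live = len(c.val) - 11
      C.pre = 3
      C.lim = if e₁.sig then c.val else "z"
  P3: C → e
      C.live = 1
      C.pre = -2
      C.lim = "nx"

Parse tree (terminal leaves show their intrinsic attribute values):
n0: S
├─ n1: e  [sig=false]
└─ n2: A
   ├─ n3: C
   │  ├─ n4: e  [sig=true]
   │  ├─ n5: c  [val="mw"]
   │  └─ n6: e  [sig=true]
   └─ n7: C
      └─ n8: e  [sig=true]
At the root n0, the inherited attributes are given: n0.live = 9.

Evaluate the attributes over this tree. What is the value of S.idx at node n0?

16

1. n0.live = 9  [given at root]
2. n1.sig = false  [terminal]
3. n2.live = "yy"  ["yy"]
4. n4.sig = true  [terminal]
5. n5.val = "mw"  [terminal]
6. n6.sig = true  [terminal]
7. n3.live = -9  [len(c.val) - 11]
8. n3.pre = 3  [3]
9. n3.lim = "mw"  [if e₁.sig then c.val else "z"]
10. n8.sig = true  [terminal]
11. n7.live = 1  [1]
12. n7.pre = -2  [-2]
13. n7.lim = "nx"  ["nx"]
14. n2.lim = 6  [len(C₁.lim) + 4]
15. n2.acc = false  [false]
16. n2.off = 28  [C₀.live + C₁.live + 36]
17. n0.tag = false  [A.acc == true]
18. n0.idx = 16  [A.lim + A.off - 18]
19. n0.wid = -2  [A.lim * 2 - 14]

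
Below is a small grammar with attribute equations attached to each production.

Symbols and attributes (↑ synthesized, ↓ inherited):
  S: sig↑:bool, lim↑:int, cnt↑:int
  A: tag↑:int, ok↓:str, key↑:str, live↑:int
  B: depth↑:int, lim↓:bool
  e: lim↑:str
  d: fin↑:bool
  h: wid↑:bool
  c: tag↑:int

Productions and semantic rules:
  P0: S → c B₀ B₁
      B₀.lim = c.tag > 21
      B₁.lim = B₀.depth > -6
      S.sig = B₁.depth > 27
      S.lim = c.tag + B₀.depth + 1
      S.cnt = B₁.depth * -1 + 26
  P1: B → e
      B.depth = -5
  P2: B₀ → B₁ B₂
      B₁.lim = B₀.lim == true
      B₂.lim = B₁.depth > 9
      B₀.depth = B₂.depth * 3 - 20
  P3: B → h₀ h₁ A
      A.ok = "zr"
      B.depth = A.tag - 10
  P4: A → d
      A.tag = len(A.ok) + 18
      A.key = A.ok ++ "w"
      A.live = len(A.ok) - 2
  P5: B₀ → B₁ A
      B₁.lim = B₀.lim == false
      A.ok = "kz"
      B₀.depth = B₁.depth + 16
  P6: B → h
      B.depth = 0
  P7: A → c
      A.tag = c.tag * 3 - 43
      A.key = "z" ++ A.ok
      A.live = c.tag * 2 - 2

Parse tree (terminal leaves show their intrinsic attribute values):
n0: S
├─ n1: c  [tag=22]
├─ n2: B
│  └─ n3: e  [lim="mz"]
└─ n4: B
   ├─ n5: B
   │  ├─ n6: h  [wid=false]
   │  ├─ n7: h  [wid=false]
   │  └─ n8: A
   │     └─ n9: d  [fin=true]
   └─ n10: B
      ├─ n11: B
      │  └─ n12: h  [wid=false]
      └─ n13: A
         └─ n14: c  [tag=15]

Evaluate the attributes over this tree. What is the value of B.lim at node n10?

1. n1.tag = 22  [terminal]
2. n2.lim = true  [c.tag > 21]
3. n3.lim = "mz"  [terminal]
4. n2.depth = -5  [-5]
5. n4.lim = true  [B₀.depth > -6]
6. n5.lim = true  [B₀.lim == true]
7. n6.wid = false  [terminal]
8. n7.wid = false  [terminal]
9. n8.ok = "zr"  ["zr"]
10. n9.fin = true  [terminal]
11. n8.tag = 20  [len(A.ok) + 18]
12. n8.key = "zrw"  [A.ok ++ "w"]
13. n8.live = 0  [len(A.ok) - 2]
14. n5.depth = 10  [A.tag - 10]
15. n10.lim = true  [B₁.depth > 9]
16. n11.lim = false  [B₀.lim == false]
17. n12.wid = false  [terminal]
18. n11.depth = 0  [0]
19. n13.ok = "kz"  ["kz"]
20. n14.tag = 15  [terminal]
21. n13.tag = 2  [c.tag * 3 - 43]
22. n13.key = "zkz"  ["z" ++ A.ok]
23. n13.live = 28  [c.tag * 2 - 2]
24. n10.depth = 16  [B₁.depth + 16]
25. n4.depth = 28  [B₂.depth * 3 - 20]
26. n0.sig = true  [B₁.depth > 27]
27. n0.lim = 18  [c.tag + B₀.depth + 1]
28. n0.cnt = -2  [B₁.depth * -1 + 26]

true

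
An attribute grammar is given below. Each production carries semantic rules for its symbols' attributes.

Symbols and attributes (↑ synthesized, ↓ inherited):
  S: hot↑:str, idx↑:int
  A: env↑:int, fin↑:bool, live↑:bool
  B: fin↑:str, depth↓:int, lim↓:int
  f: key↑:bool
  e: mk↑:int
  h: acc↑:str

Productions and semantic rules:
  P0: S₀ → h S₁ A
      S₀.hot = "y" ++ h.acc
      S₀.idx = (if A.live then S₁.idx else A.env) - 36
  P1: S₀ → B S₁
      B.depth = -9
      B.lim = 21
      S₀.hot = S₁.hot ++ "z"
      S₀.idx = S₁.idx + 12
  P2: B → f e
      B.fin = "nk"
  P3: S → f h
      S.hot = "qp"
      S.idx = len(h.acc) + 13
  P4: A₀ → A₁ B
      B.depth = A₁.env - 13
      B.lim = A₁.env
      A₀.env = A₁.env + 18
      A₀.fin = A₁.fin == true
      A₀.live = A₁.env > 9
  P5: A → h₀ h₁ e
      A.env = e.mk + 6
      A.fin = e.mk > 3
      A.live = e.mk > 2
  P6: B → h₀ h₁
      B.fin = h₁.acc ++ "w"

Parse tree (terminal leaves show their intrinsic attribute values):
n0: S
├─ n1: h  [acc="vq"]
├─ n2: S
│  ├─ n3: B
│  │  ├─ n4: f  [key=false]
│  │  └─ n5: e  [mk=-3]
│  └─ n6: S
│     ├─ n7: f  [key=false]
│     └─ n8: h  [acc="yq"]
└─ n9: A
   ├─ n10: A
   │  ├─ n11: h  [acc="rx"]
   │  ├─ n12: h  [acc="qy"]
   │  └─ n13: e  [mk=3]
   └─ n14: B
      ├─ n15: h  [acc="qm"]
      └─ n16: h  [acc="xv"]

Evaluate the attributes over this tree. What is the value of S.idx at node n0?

-9

1. n1.acc = "vq"  [terminal]
2. n3.depth = -9  [-9]
3. n3.lim = 21  [21]
4. n4.key = false  [terminal]
5. n5.mk = -3  [terminal]
6. n3.fin = "nk"  ["nk"]
7. n7.key = false  [terminal]
8. n8.acc = "yq"  [terminal]
9. n6.hot = "qp"  ["qp"]
10. n6.idx = 15  [len(h.acc) + 13]
11. n2.hot = "qpz"  [S₁.hot ++ "z"]
12. n2.idx = 27  [S₁.idx + 12]
13. n11.acc = "rx"  [terminal]
14. n12.acc = "qy"  [terminal]
15. n13.mk = 3  [terminal]
16. n10.env = 9  [e.mk + 6]
17. n10.fin = false  [e.mk > 3]
18. n10.live = true  [e.mk > 2]
19. n14.depth = -4  [A₁.env - 13]
20. n14.lim = 9  [A₁.env]
21. n15.acc = "qm"  [terminal]
22. n16.acc = "xv"  [terminal]
23. n14.fin = "xvw"  [h₁.acc ++ "w"]
24. n9.env = 27  [A₁.env + 18]
25. n9.fin = false  [A₁.fin == true]
26. n9.live = false  [A₁.env > 9]
27. n0.hot = "yvq"  ["y" ++ h.acc]
28. n0.idx = -9  [(if A.live then S₁.idx else A.env) - 36]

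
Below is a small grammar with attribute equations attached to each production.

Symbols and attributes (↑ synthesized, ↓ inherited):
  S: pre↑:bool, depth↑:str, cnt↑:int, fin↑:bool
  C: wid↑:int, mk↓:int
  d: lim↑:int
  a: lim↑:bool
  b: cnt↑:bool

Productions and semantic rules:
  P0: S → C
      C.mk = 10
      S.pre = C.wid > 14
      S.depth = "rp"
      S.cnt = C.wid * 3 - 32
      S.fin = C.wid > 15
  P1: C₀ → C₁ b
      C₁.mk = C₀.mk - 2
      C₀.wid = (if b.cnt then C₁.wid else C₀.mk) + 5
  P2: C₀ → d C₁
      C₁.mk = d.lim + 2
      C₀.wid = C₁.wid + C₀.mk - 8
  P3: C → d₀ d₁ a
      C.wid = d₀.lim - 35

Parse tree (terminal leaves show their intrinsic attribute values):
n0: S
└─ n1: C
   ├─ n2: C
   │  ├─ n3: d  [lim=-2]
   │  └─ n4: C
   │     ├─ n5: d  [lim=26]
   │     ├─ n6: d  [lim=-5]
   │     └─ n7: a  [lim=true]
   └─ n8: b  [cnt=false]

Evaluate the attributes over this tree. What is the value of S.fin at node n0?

false

1. n1.mk = 10  [10]
2. n2.mk = 8  [C₀.mk - 2]
3. n3.lim = -2  [terminal]
4. n4.mk = 0  [d.lim + 2]
5. n5.lim = 26  [terminal]
6. n6.lim = -5  [terminal]
7. n7.lim = true  [terminal]
8. n4.wid = -9  [d₀.lim - 35]
9. n2.wid = -9  [C₁.wid + C₀.mk - 8]
10. n8.cnt = false  [terminal]
11. n1.wid = 15  [(if b.cnt then C₁.wid else C₀.mk) + 5]
12. n0.pre = true  [C.wid > 14]
13. n0.depth = "rp"  ["rp"]
14. n0.cnt = 13  [C.wid * 3 - 32]
15. n0.fin = false  [C.wid > 15]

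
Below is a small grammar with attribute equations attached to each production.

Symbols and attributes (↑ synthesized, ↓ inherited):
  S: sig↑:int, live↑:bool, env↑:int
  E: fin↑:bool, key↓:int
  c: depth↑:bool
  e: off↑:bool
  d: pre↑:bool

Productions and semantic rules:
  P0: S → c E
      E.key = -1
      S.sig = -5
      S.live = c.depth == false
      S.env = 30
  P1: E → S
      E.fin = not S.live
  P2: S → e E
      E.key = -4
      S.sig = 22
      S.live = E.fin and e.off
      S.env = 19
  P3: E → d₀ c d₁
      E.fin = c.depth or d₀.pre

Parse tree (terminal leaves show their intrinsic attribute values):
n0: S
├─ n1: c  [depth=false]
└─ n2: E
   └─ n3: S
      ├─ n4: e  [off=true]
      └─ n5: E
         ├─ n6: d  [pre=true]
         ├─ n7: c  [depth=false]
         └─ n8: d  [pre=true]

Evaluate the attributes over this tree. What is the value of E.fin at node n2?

1. n1.depth = false  [terminal]
2. n2.key = -1  [-1]
3. n4.off = true  [terminal]
4. n5.key = -4  [-4]
5. n6.pre = true  [terminal]
6. n7.depth = false  [terminal]
7. n8.pre = true  [terminal]
8. n5.fin = true  [c.depth or d₀.pre]
9. n3.sig = 22  [22]
10. n3.live = true  [E.fin and e.off]
11. n3.env = 19  [19]
12. n2.fin = false  [not S.live]
13. n0.sig = -5  [-5]
14. n0.live = true  [c.depth == false]
15. n0.env = 30  [30]

false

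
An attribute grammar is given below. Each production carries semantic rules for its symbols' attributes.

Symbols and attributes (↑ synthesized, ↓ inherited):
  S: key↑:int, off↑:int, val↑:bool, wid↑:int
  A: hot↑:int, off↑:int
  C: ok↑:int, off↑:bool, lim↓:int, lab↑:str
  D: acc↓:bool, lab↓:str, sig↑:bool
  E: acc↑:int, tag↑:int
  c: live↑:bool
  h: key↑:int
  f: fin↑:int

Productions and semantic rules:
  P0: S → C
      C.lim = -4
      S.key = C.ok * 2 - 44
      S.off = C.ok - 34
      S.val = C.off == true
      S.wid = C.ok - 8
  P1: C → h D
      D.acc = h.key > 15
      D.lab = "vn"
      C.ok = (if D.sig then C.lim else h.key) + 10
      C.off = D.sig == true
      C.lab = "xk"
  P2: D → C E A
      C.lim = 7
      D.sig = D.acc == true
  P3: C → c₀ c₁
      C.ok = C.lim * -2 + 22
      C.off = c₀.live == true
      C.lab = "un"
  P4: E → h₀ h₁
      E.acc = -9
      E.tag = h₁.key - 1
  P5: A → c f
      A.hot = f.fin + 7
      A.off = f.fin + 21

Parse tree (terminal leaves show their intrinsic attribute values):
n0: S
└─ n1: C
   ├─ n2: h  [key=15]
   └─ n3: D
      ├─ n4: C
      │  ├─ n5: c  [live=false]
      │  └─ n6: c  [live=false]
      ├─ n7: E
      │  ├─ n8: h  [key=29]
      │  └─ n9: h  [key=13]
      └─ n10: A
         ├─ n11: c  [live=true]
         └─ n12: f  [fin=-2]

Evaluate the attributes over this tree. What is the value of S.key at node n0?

6

1. n1.lim = -4  [-4]
2. n2.key = 15  [terminal]
3. n3.acc = false  [h.key > 15]
4. n3.lab = "vn"  ["vn"]
5. n4.lim = 7  [7]
6. n5.live = false  [terminal]
7. n6.live = false  [terminal]
8. n4.ok = 8  [C.lim * -2 + 22]
9. n4.off = false  [c₀.live == true]
10. n4.lab = "un"  ["un"]
11. n8.key = 29  [terminal]
12. n9.key = 13  [terminal]
13. n7.acc = -9  [-9]
14. n7.tag = 12  [h₁.key - 1]
15. n11.live = true  [terminal]
16. n12.fin = -2  [terminal]
17. n10.hot = 5  [f.fin + 7]
18. n10.off = 19  [f.fin + 21]
19. n3.sig = false  [D.acc == true]
20. n1.ok = 25  [(if D.sig then C.lim else h.key) + 10]
21. n1.off = false  [D.sig == true]
22. n1.lab = "xk"  ["xk"]
23. n0.key = 6  [C.ok * 2 - 44]
24. n0.off = -9  [C.ok - 34]
25. n0.val = false  [C.off == true]
26. n0.wid = 17  [C.ok - 8]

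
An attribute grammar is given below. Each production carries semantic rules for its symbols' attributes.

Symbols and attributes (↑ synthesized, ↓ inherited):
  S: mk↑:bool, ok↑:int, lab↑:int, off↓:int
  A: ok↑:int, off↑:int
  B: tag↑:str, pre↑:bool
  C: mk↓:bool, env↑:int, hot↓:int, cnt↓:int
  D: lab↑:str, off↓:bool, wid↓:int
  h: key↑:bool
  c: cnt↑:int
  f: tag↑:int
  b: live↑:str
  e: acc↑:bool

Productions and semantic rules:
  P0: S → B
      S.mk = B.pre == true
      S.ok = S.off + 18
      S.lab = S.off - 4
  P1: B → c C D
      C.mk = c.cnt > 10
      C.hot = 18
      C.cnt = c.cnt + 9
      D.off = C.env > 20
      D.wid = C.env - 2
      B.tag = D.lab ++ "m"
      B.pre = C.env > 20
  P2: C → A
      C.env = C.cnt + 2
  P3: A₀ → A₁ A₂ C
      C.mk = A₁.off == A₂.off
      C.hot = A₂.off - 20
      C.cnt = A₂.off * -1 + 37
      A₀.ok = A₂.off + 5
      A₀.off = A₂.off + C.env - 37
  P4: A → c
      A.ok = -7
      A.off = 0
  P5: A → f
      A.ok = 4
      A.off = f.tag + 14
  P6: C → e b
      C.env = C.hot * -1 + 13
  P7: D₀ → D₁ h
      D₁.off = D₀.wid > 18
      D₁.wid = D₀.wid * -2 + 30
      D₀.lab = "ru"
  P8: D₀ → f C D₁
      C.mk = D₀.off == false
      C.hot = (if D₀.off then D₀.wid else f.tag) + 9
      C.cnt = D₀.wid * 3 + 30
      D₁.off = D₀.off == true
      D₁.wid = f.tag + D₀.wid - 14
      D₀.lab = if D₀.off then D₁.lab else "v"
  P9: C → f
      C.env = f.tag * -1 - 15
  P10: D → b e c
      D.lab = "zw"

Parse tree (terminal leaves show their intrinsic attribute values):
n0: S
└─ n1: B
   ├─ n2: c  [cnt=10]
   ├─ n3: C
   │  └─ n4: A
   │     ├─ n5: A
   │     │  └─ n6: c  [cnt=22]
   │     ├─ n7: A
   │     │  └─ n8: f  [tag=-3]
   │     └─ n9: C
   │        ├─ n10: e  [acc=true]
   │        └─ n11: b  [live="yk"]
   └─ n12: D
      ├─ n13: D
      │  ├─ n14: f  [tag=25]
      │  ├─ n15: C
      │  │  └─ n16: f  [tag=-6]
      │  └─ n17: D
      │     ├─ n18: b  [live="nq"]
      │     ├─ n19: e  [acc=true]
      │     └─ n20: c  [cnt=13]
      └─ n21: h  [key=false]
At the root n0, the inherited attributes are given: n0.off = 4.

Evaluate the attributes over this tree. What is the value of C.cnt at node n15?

6

1. n0.off = 4  [given at root]
2. n2.cnt = 10  [terminal]
3. n3.mk = false  [c.cnt > 10]
4. n3.hot = 18  [18]
5. n3.cnt = 19  [c.cnt + 9]
6. n6.cnt = 22  [terminal]
7. n5.ok = -7  [-7]
8. n5.off = 0  [0]
9. n8.tag = -3  [terminal]
10. n7.ok = 4  [4]
11. n7.off = 11  [f.tag + 14]
12. n9.mk = false  [A₁.off == A₂.off]
13. n9.hot = -9  [A₂.off - 20]
14. n9.cnt = 26  [A₂.off * -1 + 37]
15. n10.acc = true  [terminal]
16. n11.live = "yk"  [terminal]
17. n9.env = 22  [C.hot * -1 + 13]
18. n4.ok = 16  [A₂.off + 5]
19. n4.off = -4  [A₂.off + C.env - 37]
20. n3.env = 21  [C.cnt + 2]
21. n12.off = true  [C.env > 20]
22. n12.wid = 19  [C.env - 2]
23. n13.off = true  [D₀.wid > 18]
24. n13.wid = -8  [D₀.wid * -2 + 30]
25. n14.tag = 25  [terminal]
26. n15.mk = false  [D₀.off == false]
27. n15.hot = 1  [(if D₀.off then D₀.wid else f.tag) + 9]
28. n15.cnt = 6  [D₀.wid * 3 + 30]
29. n16.tag = -6  [terminal]
30. n15.env = -9  [f.tag * -1 - 15]
31. n17.off = true  [D₀.off == true]
32. n17.wid = 3  [f.tag + D₀.wid - 14]
33. n18.live = "nq"  [terminal]
34. n19.acc = true  [terminal]
35. n20.cnt = 13  [terminal]
36. n17.lab = "zw"  ["zw"]
37. n13.lab = "zw"  [if D₀.off then D₁.lab else "v"]
38. n21.key = false  [terminal]
39. n12.lab = "ru"  ["ru"]
40. n1.tag = "rum"  [D.lab ++ "m"]
41. n1.pre = true  [C.env > 20]
42. n0.mk = true  [B.pre == true]
43. n0.ok = 22  [S.off + 18]
44. n0.lab = 0  [S.off - 4]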